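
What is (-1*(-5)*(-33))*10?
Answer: -1650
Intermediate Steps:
(-1*(-5)*(-33))*10 = (5*(-33))*10 = -165*10 = -1650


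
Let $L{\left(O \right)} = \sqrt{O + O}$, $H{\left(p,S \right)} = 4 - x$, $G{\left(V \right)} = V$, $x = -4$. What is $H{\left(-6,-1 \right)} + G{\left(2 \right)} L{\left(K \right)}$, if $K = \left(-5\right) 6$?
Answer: $8 + 4 i \sqrt{15} \approx 8.0 + 15.492 i$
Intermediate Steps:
$K = -30$
$H{\left(p,S \right)} = 8$ ($H{\left(p,S \right)} = 4 - -4 = 4 + 4 = 8$)
$L{\left(O \right)} = \sqrt{2} \sqrt{O}$ ($L{\left(O \right)} = \sqrt{2 O} = \sqrt{2} \sqrt{O}$)
$H{\left(-6,-1 \right)} + G{\left(2 \right)} L{\left(K \right)} = 8 + 2 \sqrt{2} \sqrt{-30} = 8 + 2 \sqrt{2} i \sqrt{30} = 8 + 2 \cdot 2 i \sqrt{15} = 8 + 4 i \sqrt{15}$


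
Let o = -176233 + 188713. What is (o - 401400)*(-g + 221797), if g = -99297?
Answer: -124879878480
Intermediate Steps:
o = 12480
(o - 401400)*(-g + 221797) = (12480 - 401400)*(-1*(-99297) + 221797) = -388920*(99297 + 221797) = -388920*321094 = -124879878480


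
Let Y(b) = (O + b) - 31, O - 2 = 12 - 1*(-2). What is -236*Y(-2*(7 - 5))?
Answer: 4484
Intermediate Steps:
O = 16 (O = 2 + (12 - 1*(-2)) = 2 + (12 + 2) = 2 + 14 = 16)
Y(b) = -15 + b (Y(b) = (16 + b) - 31 = -15 + b)
-236*Y(-2*(7 - 5)) = -236*(-15 - 2*(7 - 5)) = -236*(-15 - 2*2) = -236*(-15 - 4) = -236*(-19) = 4484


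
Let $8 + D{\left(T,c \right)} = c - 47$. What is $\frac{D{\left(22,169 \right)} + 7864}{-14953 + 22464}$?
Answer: $\frac{7978}{7511} \approx 1.0622$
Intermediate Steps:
$D{\left(T,c \right)} = -55 + c$ ($D{\left(T,c \right)} = -8 + \left(c - 47\right) = -8 + \left(-47 + c\right) = -55 + c$)
$\frac{D{\left(22,169 \right)} + 7864}{-14953 + 22464} = \frac{\left(-55 + 169\right) + 7864}{-14953 + 22464} = \frac{114 + 7864}{7511} = 7978 \cdot \frac{1}{7511} = \frac{7978}{7511}$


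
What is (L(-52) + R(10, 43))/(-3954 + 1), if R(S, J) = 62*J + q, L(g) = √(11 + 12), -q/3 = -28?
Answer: -2750/3953 - √23/3953 ≈ -0.69689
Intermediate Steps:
q = 84 (q = -3*(-28) = 84)
L(g) = √23
R(S, J) = 84 + 62*J (R(S, J) = 62*J + 84 = 84 + 62*J)
(L(-52) + R(10, 43))/(-3954 + 1) = (√23 + (84 + 62*43))/(-3954 + 1) = (√23 + (84 + 2666))/(-3953) = (√23 + 2750)*(-1/3953) = (2750 + √23)*(-1/3953) = -2750/3953 - √23/3953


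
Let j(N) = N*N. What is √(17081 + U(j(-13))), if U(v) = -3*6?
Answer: √17063 ≈ 130.63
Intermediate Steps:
j(N) = N²
U(v) = -18
√(17081 + U(j(-13))) = √(17081 - 18) = √17063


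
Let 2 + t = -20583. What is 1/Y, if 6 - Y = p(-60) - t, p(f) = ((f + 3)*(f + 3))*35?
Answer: -1/134294 ≈ -7.4463e-6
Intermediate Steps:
t = -20585 (t = -2 - 20583 = -20585)
p(f) = 35*(3 + f)² (p(f) = ((3 + f)*(3 + f))*35 = (3 + f)²*35 = 35*(3 + f)²)
Y = -134294 (Y = 6 - (35*(3 - 60)² - 1*(-20585)) = 6 - (35*(-57)² + 20585) = 6 - (35*3249 + 20585) = 6 - (113715 + 20585) = 6 - 1*134300 = 6 - 134300 = -134294)
1/Y = 1/(-134294) = -1/134294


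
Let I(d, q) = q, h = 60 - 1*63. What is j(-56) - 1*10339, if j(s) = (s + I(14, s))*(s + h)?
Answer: -3731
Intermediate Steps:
h = -3 (h = 60 - 63 = -3)
j(s) = 2*s*(-3 + s) (j(s) = (s + s)*(s - 3) = (2*s)*(-3 + s) = 2*s*(-3 + s))
j(-56) - 1*10339 = 2*(-56)*(-3 - 56) - 1*10339 = 2*(-56)*(-59) - 10339 = 6608 - 10339 = -3731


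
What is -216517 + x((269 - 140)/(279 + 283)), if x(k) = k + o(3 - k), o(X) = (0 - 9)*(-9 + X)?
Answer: -60825458/281 ≈ -2.1646e+5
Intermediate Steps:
o(X) = 81 - 9*X (o(X) = -9*(-9 + X) = 81 - 9*X)
x(k) = 54 + 10*k (x(k) = k + (81 - 9*(3 - k)) = k + (81 + (-27 + 9*k)) = k + (54 + 9*k) = 54 + 10*k)
-216517 + x((269 - 140)/(279 + 283)) = -216517 + (54 + 10*((269 - 140)/(279 + 283))) = -216517 + (54 + 10*(129/562)) = -216517 + (54 + 645/281) = -216517 + 15819/281 = -60825458/281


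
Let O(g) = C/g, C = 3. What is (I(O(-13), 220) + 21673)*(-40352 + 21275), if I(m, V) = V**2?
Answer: -1336782621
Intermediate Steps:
O(g) = 3/g
(I(O(-13), 220) + 21673)*(-40352 + 21275) = (220**2 + 21673)*(-40352 + 21275) = (48400 + 21673)*(-19077) = 70073*(-19077) = -1336782621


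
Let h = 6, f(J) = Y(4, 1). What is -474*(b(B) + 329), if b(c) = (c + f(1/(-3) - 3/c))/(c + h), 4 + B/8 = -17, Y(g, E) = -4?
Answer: -4224130/27 ≈ -1.5645e+5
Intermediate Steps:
B = -168 (B = -32 + 8*(-17) = -32 - 136 = -168)
f(J) = -4
b(c) = (-4 + c)/(6 + c) (b(c) = (c - 4)/(c + 6) = (-4 + c)/(6 + c))
-474*(b(B) + 329) = -474*((-4 - 168)/(6 - 168) + 329) = -474*(-172/(-162) + 329) = -474*(-1/162*(-172) + 329) = -474*(86/81 + 329) = -474*26735/81 = -4224130/27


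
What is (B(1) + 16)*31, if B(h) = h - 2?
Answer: 465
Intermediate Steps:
B(h) = -2 + h
(B(1) + 16)*31 = ((-2 + 1) + 16)*31 = (-1 + 16)*31 = 15*31 = 465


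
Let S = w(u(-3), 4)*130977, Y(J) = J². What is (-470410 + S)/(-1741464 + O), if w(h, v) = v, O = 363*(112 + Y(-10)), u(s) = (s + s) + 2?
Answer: -26749/832254 ≈ -0.032140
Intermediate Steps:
u(s) = 2 + 2*s (u(s) = 2*s + 2 = 2 + 2*s)
O = 76956 (O = 363*(112 + (-10)²) = 363*(112 + 100) = 363*212 = 76956)
S = 523908 (S = 4*130977 = 523908)
(-470410 + S)/(-1741464 + O) = (-470410 + 523908)/(-1741464 + 76956) = 53498/(-1664508) = 53498*(-1/1664508) = -26749/832254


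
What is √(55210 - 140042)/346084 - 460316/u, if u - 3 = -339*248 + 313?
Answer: 115079/20939 + I*√5302/86521 ≈ 5.4959 + 0.00084159*I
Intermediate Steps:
u = -83756 (u = 3 + (-339*248 + 313) = 3 + (-84072 + 313) = 3 - 83759 = -83756)
√(55210 - 140042)/346084 - 460316/u = √(55210 - 140042)/346084 - 460316/(-83756) = √(-84832)*(1/346084) - 460316*(-1/83756) = (4*I*√5302)*(1/346084) + 115079/20939 = I*√5302/86521 + 115079/20939 = 115079/20939 + I*√5302/86521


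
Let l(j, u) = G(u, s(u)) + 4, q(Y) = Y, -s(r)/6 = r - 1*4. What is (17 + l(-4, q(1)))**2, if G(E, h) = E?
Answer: 484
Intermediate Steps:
s(r) = 24 - 6*r (s(r) = -6*(r - 1*4) = -6*(r - 4) = -6*(-4 + r) = 24 - 6*r)
l(j, u) = 4 + u (l(j, u) = u + 4 = 4 + u)
(17 + l(-4, q(1)))**2 = (17 + (4 + 1))**2 = (17 + 5)**2 = 22**2 = 484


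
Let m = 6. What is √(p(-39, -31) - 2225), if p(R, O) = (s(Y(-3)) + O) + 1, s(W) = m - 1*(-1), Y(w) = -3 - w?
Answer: 2*I*√562 ≈ 47.413*I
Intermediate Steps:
s(W) = 7 (s(W) = 6 - 1*(-1) = 6 + 1 = 7)
p(R, O) = 8 + O (p(R, O) = (7 + O) + 1 = 8 + O)
√(p(-39, -31) - 2225) = √((8 - 31) - 2225) = √(-23 - 2225) = √(-2248) = 2*I*√562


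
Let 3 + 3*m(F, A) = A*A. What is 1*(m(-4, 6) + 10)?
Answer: 21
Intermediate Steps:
m(F, A) = -1 + A**2/3 (m(F, A) = -1 + (A*A)/3 = -1 + A**2/3)
1*(m(-4, 6) + 10) = 1*((-1 + (1/3)*6**2) + 10) = 1*((-1 + (1/3)*36) + 10) = 1*((-1 + 12) + 10) = 1*(11 + 10) = 1*21 = 21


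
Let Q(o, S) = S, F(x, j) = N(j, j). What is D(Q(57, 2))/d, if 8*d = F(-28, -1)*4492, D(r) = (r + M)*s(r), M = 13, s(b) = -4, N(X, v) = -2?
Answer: 60/1123 ≈ 0.053428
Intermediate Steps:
F(x, j) = -2
D(r) = -52 - 4*r (D(r) = (r + 13)*(-4) = (13 + r)*(-4) = -52 - 4*r)
d = -1123 (d = (-2*4492)/8 = (⅛)*(-8984) = -1123)
D(Q(57, 2))/d = (-52 - 4*2)/(-1123) = (-52 - 8)*(-1/1123) = -60*(-1/1123) = 60/1123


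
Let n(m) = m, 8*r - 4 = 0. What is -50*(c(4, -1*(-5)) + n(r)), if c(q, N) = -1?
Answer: 25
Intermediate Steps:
r = ½ (r = ½ + (⅛)*0 = ½ + 0 = ½ ≈ 0.50000)
-50*(c(4, -1*(-5)) + n(r)) = -50*(-1 + ½) = -50*(-½) = 25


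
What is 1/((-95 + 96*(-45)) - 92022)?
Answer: -1/96437 ≈ -1.0369e-5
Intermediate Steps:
1/((-95 + 96*(-45)) - 92022) = 1/((-95 - 4320) - 92022) = 1/(-4415 - 92022) = 1/(-96437) = -1/96437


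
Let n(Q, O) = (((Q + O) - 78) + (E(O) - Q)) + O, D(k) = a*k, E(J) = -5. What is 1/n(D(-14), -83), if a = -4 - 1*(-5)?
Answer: -1/249 ≈ -0.0040161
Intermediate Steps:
a = 1 (a = -4 + 5 = 1)
D(k) = k (D(k) = 1*k = k)
n(Q, O) = -83 + 2*O (n(Q, O) = (((Q + O) - 78) + (-5 - Q)) + O = (((O + Q) - 78) + (-5 - Q)) + O = ((-78 + O + Q) + (-5 - Q)) + O = (-83 + O) + O = -83 + 2*O)
1/n(D(-14), -83) = 1/(-83 + 2*(-83)) = 1/(-83 - 166) = 1/(-249) = -1/249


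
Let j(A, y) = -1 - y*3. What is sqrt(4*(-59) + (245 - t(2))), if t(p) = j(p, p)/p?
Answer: 5*sqrt(2)/2 ≈ 3.5355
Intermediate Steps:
j(A, y) = -1 - 3*y
t(p) = (-1 - 3*p)/p
sqrt(4*(-59) + (245 - t(2))) = sqrt(4*(-59) + (245 - (-3 - 1/2))) = sqrt(-236 + (245 - (-3 - 1*1/2))) = sqrt(-236 + (245 - (-3 - 1/2))) = sqrt(-236 + (245 - 1*(-7/2))) = sqrt(-236 + (245 + 7/2)) = sqrt(-236 + 497/2) = sqrt(25/2) = 5*sqrt(2)/2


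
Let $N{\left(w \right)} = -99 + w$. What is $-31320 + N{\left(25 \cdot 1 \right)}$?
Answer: $-31394$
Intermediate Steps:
$-31320 + N{\left(25 \cdot 1 \right)} = -31320 + \left(-99 + 25 \cdot 1\right) = -31320 + \left(-99 + 25\right) = -31320 - 74 = -31394$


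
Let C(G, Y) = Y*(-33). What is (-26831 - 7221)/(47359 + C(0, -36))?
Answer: -34052/48547 ≈ -0.70142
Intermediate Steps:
C(G, Y) = -33*Y
(-26831 - 7221)/(47359 + C(0, -36)) = (-26831 - 7221)/(47359 - 33*(-36)) = -34052/(47359 + 1188) = -34052/48547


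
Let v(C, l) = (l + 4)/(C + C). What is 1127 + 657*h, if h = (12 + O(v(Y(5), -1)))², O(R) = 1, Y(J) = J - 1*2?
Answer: 112160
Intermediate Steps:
Y(J) = -2 + J (Y(J) = J - 2 = -2 + J)
v(C, l) = (4 + l)/(2*C) (v(C, l) = (4 + l)/((2*C)) = (4 + l)*(1/(2*C)) = (4 + l)/(2*C))
h = 169 (h = (12 + 1)² = 13² = 169)
1127 + 657*h = 1127 + 657*169 = 1127 + 111033 = 112160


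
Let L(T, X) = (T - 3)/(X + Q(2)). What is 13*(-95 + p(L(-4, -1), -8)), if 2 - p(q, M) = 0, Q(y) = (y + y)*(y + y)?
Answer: -1209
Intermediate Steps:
Q(y) = 4*y**2 (Q(y) = (2*y)*(2*y) = 4*y**2)
L(T, X) = (-3 + T)/(16 + X) (L(T, X) = (T - 3)/(X + 4*2**2) = (-3 + T)/(X + 4*4) = (-3 + T)/(X + 16) = (-3 + T)/(16 + X))
p(q, M) = 2 (p(q, M) = 2 - 1*0 = 2 + 0 = 2)
13*(-95 + p(L(-4, -1), -8)) = 13*(-95 + 2) = 13*(-93) = -1209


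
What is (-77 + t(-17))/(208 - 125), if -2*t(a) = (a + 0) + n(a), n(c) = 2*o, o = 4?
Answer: -145/166 ≈ -0.87349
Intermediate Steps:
n(c) = 8 (n(c) = 2*4 = 8)
t(a) = -4 - a/2 (t(a) = -((a + 0) + 8)/2 = -(a + 8)/2 = -(8 + a)/2 = -4 - a/2)
(-77 + t(-17))/(208 - 125) = (-77 + (-4 - ½*(-17)))/(208 - 125) = (-77 + (-4 + 17/2))/83 = (-77 + 9/2)*(1/83) = -145/2*1/83 = -145/166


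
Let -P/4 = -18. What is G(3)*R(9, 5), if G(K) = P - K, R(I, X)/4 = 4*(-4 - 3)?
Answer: -7728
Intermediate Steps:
P = 72 (P = -4*(-18) = 72)
R(I, X) = -112 (R(I, X) = 4*(4*(-4 - 3)) = 4*(4*(-7)) = 4*(-28) = -112)
G(K) = 72 - K
G(3)*R(9, 5) = (72 - 1*3)*(-112) = (72 - 3)*(-112) = 69*(-112) = -7728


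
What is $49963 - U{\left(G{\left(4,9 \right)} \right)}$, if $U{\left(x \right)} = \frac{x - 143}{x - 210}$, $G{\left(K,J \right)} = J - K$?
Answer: $\frac{10242277}{205} \approx 49962.0$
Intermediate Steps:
$U{\left(x \right)} = \frac{-143 + x}{-210 + x}$
$49963 - U{\left(G{\left(4,9 \right)} \right)} = 49963 - \frac{-143 + \left(9 - 4\right)}{-210 + \left(9 - 4\right)} = 49963 - \frac{-143 + 5}{-210 + 5} = 49963 - \frac{1}{-205} \left(-138\right) = 49963 - \left(- \frac{1}{205}\right) \left(-138\right) = 49963 - \frac{138}{205} = \frac{10242277}{205}$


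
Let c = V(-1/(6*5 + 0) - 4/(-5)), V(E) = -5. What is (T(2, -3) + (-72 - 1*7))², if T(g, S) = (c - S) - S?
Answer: 6084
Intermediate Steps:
c = -5
T(g, S) = -5 - 2*S (T(g, S) = (-5 - S) - S = -5 - 2*S)
(T(2, -3) + (-72 - 1*7))² = ((-5 - 2*(-3)) + (-72 - 1*7))² = ((-5 + 6) + (-72 - 7))² = (1 - 79)² = (-78)² = 6084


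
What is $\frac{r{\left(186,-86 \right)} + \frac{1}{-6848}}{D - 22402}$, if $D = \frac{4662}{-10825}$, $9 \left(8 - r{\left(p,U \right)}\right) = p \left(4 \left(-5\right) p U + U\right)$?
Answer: $\frac{1469966543078875}{4982049673728} \approx 295.05$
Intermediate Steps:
$r{\left(p,U \right)} = 8 - \frac{p \left(U - 20 U p\right)}{9}$ ($r{\left(p,U \right)} = 8 - \frac{p \left(4 \left(-5\right) p U + U\right)}{9} = 8 - \frac{p \left(- 20 p U + U\right)}{9} = 8 - \frac{p \left(- 20 U p + U\right)}{9} = 8 - \frac{p \left(U - 20 U p\right)}{9}$)
$D = - \frac{4662}{10825}$ ($D = 4662 \left(- \frac{1}{10825}\right) = - \frac{4662}{10825} \approx -0.43067$)
$\frac{r{\left(186,-86 \right)} + \frac{1}{-6848}}{D - 22402} = \frac{\left(8 - \left(- \frac{86}{9}\right) 186 + \frac{20}{9} \left(-86\right) 186^{2}\right) + \frac{1}{-6848}}{- \frac{4662}{10825} - 22402} = \frac{\left(8 + \frac{5332}{3} + \frac{20}{9} \left(-86\right) 34596\right) - \frac{1}{6848}}{- \frac{242506312}{10825}} = \left(\left(8 + \frac{5332}{3} - 6611680\right) - \frac{1}{6848}\right) \left(- \frac{10825}{242506312}\right) = \left(- \frac{19829684}{3} - \frac{1}{6848}\right) \left(- \frac{10825}{242506312}\right) = \left(- \frac{135793676035}{20544}\right) \left(- \frac{10825}{242506312}\right) = \frac{1469966543078875}{4982049673728}$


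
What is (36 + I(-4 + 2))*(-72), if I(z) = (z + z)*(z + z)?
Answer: -3744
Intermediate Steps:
I(z) = 4*z² (I(z) = (2*z)*(2*z) = 4*z²)
(36 + I(-4 + 2))*(-72) = (36 + 4*(-4 + 2)²)*(-72) = (36 + 4*(-2)²)*(-72) = (36 + 4*4)*(-72) = (36 + 16)*(-72) = 52*(-72) = -3744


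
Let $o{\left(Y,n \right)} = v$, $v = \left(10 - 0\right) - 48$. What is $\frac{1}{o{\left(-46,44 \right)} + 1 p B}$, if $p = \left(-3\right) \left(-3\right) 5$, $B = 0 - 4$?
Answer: $- \frac{1}{218} \approx -0.0045872$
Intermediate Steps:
$B = -4$ ($B = 0 - 4 = -4$)
$p = 45$ ($p = 9 \cdot 5 = 45$)
$v = -38$ ($v = \left(10 + 0\right) - 48 = 10 - 48 = -38$)
$o{\left(Y,n \right)} = -38$
$\frac{1}{o{\left(-46,44 \right)} + 1 p B} = \frac{1}{-38 + 1 \cdot 45 \left(-4\right)} = \frac{1}{-38 + 45 \left(-4\right)} = \frac{1}{-38 - 180} = \frac{1}{-218} = - \frac{1}{218}$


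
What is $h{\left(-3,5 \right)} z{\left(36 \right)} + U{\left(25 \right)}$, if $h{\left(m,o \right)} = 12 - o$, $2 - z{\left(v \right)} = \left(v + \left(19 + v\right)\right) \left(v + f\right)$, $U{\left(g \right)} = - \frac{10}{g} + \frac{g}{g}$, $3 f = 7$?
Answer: $- \frac{366056}{15} \approx -24404.0$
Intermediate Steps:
$f = \frac{7}{3}$ ($f = \frac{1}{3} \cdot 7 = \frac{7}{3} \approx 2.3333$)
$U{\left(g \right)} = 1 - \frac{10}{g}$ ($U{\left(g \right)} = - \frac{10}{g} + 1 = 1 - \frac{10}{g}$)
$z{\left(v \right)} = 2 - \left(19 + 2 v\right) \left(\frac{7}{3} + v\right)$ ($z{\left(v \right)} = 2 - \left(v + \left(19 + v\right)\right) \left(v + \frac{7}{3}\right) = 2 - \left(19 + 2 v\right) \left(\frac{7}{3} + v\right)$)
$h{\left(-3,5 \right)} z{\left(36 \right)} + U{\left(25 \right)} = \left(12 - 5\right) \left(- \frac{127}{3} - 2 \cdot 36^{2} - 852\right) + \frac{-10 + 25}{25} = \left(12 - 5\right) \left(- \frac{127}{3} - 2592 - 852\right) + \frac{1}{25} \cdot 15 = 7 \left(- \frac{127}{3} - 2592 - 852\right) + \frac{3}{5} = 7 \left(- \frac{10459}{3}\right) + \frac{3}{5} = - \frac{73213}{3} + \frac{3}{5} = - \frac{366056}{15}$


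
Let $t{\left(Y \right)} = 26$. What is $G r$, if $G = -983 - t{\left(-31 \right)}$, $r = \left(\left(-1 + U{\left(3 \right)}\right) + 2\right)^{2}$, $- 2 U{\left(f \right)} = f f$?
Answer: $- \frac{49441}{4} \approx -12360.0$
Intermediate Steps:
$U{\left(f \right)} = - \frac{f^{2}}{2}$ ($U{\left(f \right)} = - \frac{f f}{2} = - \frac{f^{2}}{2}$)
$r = \frac{49}{4}$ ($r = \left(\left(-1 - \frac{3^{2}}{2}\right) + 2\right)^{2} = \left(\left(-1 - \frac{9}{2}\right) + 2\right)^{2} = \left(- \frac{11}{2} + 2\right)^{2} = \left(- \frac{7}{2}\right)^{2} = \frac{49}{4} \approx 12.25$)
$G = -1009$ ($G = -983 - 26 = -1009$)
$G r = \left(-1009\right) \frac{49}{4} = - \frac{49441}{4}$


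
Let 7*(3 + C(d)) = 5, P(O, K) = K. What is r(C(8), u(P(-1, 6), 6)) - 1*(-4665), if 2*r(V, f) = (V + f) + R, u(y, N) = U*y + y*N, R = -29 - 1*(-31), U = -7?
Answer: 32633/7 ≈ 4661.9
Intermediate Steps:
C(d) = -16/7 (C(d) = -3 + (⅐)*5 = -3 + 5/7 = -16/7)
R = 2 (R = -29 + 31 = 2)
u(y, N) = -7*y + N*y (u(y, N) = -7*y + y*N = -7*y + N*y)
r(V, f) = 1 + V/2 + f/2 (r(V, f) = ((V + f) + 2)/2 = (2 + V + f)/2 = 1 + V/2 + f/2)
r(C(8), u(P(-1, 6), 6)) - 1*(-4665) = (1 + (½)*(-16/7) + (6*(-7 + 6))/2) - 1*(-4665) = (1 - 8/7 + (6*(-1))/2) + 4665 = (1 - 8/7 + (½)*(-6)) + 4665 = (1 - 8/7 - 3) + 4665 = -22/7 + 4665 = 32633/7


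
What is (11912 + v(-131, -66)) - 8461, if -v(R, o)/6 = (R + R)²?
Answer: -408413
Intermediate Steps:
v(R, o) = -24*R² (v(R, o) = -6*(R + R)² = -6*4*R² = -24*R²)
(11912 + v(-131, -66)) - 8461 = (11912 - 24*(-131)²) - 8461 = (11912 - 24*17161) - 8461 = (11912 - 411864) - 8461 = -399952 - 8461 = -408413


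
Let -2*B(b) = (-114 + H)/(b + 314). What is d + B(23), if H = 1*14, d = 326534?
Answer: 110042008/337 ≈ 3.2653e+5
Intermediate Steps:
H = 14
B(b) = 50/(314 + b) (B(b) = -(-114 + 14)/(2*(b + 314)) = -(-50)/(314 + b) = 50/(314 + b))
d + B(23) = 326534 + 50/(314 + 23) = 326534 + 50/337 = 110042008/337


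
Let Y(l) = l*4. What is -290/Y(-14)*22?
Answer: 1595/14 ≈ 113.93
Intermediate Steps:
Y(l) = 4*l
-290/Y(-14)*22 = -290/(4*(-14))*22 = -290/(-56)*22 = -290*(-1/56)*22 = (145/28)*22 = 1595/14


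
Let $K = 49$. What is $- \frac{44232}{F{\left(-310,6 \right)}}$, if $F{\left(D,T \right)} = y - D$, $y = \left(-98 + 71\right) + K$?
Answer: $- \frac{11058}{83} \approx -133.23$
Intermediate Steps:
$y = 22$ ($y = \left(-98 + 71\right) + 49 = -27 + 49 = 22$)
$F{\left(D,T \right)} = 22 - D$
$- \frac{44232}{F{\left(-310,6 \right)}} = - \frac{44232}{22 - -310} = - \frac{44232}{22 + 310} = - \frac{44232}{332} = \left(-44232\right) \frac{1}{332} = - \frac{11058}{83}$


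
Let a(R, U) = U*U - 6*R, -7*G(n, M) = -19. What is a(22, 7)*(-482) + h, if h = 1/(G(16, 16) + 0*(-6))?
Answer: 760121/19 ≈ 40006.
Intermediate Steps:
G(n, M) = 19/7 (G(n, M) = -⅐*(-19) = 19/7)
h = 7/19 (h = 1/(19/7 + 0*(-6)) = 1/(19/7 + 0) = 1/(19/7) = 7/19 ≈ 0.36842)
a(R, U) = U² - 6*R
a(22, 7)*(-482) + h = (7² - 6*22)*(-482) + 7/19 = (49 - 132)*(-482) + 7/19 = -83*(-482) + 7/19 = 40006 + 7/19 = 760121/19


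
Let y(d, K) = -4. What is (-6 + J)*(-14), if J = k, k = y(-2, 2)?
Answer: 140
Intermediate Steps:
k = -4
J = -4
(-6 + J)*(-14) = (-6 - 4)*(-14) = -10*(-14) = 140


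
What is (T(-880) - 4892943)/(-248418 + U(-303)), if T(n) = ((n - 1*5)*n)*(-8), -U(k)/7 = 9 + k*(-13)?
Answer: 3707781/92018 ≈ 40.294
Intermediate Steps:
U(k) = -63 + 91*k (U(k) = -7*(9 + k*(-13)) = -7*(9 - 13*k) = -63 + 91*k)
T(n) = -8*n*(-5 + n) (T(n) = ((n - 5)*n)*(-8) = ((-5 + n)*n)*(-8) = (n*(-5 + n))*(-8) = -8*n*(-5 + n))
(T(-880) - 4892943)/(-248418 + U(-303)) = (8*(-880)*(5 - 1*(-880)) - 4892943)/(-248418 + (-63 + 91*(-303))) = (8*(-880)*(5 + 880) - 4892943)/(-248418 + (-63 - 27573)) = (8*(-880)*885 - 4892943)/(-248418 - 27636) = (-6230400 - 4892943)/(-276054) = -11123343*(-1/276054) = 3707781/92018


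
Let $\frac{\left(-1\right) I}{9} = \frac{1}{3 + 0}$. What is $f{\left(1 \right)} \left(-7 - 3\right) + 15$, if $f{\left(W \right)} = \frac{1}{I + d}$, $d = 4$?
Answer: $5$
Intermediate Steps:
$I = -3$ ($I = - \frac{9}{3 + 0} = - \frac{9}{3} = \left(-9\right) \frac{1}{3} = -3$)
$f{\left(W \right)} = 1$ ($f{\left(W \right)} = \frac{1}{-3 + 4} = 1^{-1} = 1$)
$f{\left(1 \right)} \left(-7 - 3\right) + 15 = 1 \left(-7 - 3\right) + 15 = 1 \left(-10\right) + 15 = -10 + 15 = 5$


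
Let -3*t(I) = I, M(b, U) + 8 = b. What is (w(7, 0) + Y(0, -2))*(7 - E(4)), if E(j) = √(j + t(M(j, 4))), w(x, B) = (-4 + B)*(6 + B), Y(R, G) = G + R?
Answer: -182 + 104*√3/3 ≈ -121.96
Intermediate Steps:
M(b, U) = -8 + b
t(I) = -I/3
E(j) = √(8/3 + 2*j/3) (E(j) = √(j - (-8 + j)/3) = √(j + (8/3 - j/3)) = √(8/3 + 2*j/3))
(w(7, 0) + Y(0, -2))*(7 - E(4)) = ((-24 + 0² + 2*0) + (-2 + 0))*(7 - √(24 + 6*4)/3) = ((-24 + 0 + 0) - 2)*(7 - √(24 + 24)/3) = (-24 - 2)*(7 - √48/3) = -26*(7 - 4*√3/3) = -182 + 104*√3/3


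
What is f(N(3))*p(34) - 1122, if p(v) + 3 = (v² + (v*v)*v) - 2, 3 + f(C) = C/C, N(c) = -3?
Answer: -82032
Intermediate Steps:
f(C) = -2 (f(C) = -3 + C/C = -3 + 1 = -2)
p(v) = -5 + v² + v³ (p(v) = -3 + ((v² + (v*v)*v) - 2) = -3 + ((v² + v²*v) - 2) = -3 + ((v² + v³) - 2) = -3 + (-2 + v² + v³) = -5 + v² + v³)
f(N(3))*p(34) - 1122 = -2*(-5 + 34² + 34³) - 1122 = -2*(-5 + 1156 + 39304) - 1122 = -2*40455 - 1122 = -80910 - 1122 = -82032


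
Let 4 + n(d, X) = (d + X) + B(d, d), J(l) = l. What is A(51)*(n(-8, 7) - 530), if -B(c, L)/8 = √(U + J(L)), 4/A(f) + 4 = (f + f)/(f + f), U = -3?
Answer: 2140/3 + 32*I*√11/3 ≈ 713.33 + 35.377*I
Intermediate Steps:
A(f) = -4/3 (A(f) = 4/(-4 + (f + f)/(f + f)) = 4/(-4 + (2*f)/((2*f))) = 4/(-4 + (2*f)*(1/(2*f))) = 4/(-4 + 1) = 4/(-3) = 4*(-⅓) = -4/3)
B(c, L) = -8*√(-3 + L)
n(d, X) = -4 + X + d - 8*√(-3 + d) (n(d, X) = -4 + ((d + X) - 8*√(-3 + d)) = -4 + ((X + d) - 8*√(-3 + d)) = -4 + (X + d - 8*√(-3 + d)) = -4 + X + d - 8*√(-3 + d))
A(51)*(n(-8, 7) - 530) = -4*((-4 + 7 - 8 - 8*√(-3 - 8)) - 530)/3 = -4*((-4 + 7 - 8 - 8*I*√11) - 530)/3 = -4*((-5 - 8*I*√11) - 530)/3 = -4*(-535 - 8*I*√11)/3 = 2140/3 + 32*I*√11/3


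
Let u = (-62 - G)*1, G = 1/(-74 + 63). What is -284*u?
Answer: 193404/11 ≈ 17582.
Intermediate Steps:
G = -1/11 (G = 1/(-11) = -1/11 ≈ -0.090909)
u = -681/11 (u = (-62 - 1*(-1/11))*1 = (-62 + 1/11)*1 = -681/11*1 = -681/11 ≈ -61.909)
-284*u = -284*(-681/11) = 193404/11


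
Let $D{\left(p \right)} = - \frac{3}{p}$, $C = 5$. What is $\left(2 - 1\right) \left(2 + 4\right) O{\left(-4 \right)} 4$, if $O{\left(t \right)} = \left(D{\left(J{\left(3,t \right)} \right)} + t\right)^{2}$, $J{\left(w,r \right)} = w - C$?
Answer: $150$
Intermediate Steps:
$J{\left(w,r \right)} = -5 + w$ ($J{\left(w,r \right)} = w - 5 = -5 + w$)
$O{\left(t \right)} = \left(\frac{3}{2} + t\right)^{2}$ ($O{\left(t \right)} = \left(- \frac{3}{-5 + 3} + t\right)^{2} = \left(- \frac{3}{-2} + t\right)^{2} = \left(\left(-3\right) \left(- \frac{1}{2}\right) + t\right)^{2} = \left(\frac{3}{2} + t\right)^{2}$)
$\left(2 - 1\right) \left(2 + 4\right) O{\left(-4 \right)} 4 = \left(2 - 1\right) \left(2 + 4\right) \frac{\left(3 + 2 \left(-4\right)\right)^{2}}{4} \cdot 4 = 1 \cdot 6 \frac{\left(3 - 8\right)^{2}}{4} \cdot 4 = 6 \frac{\left(-5\right)^{2}}{4} \cdot 4 = 6 \cdot \frac{1}{4} \cdot 25 \cdot 4 = 6 \cdot \frac{25}{4} \cdot 4 = \frac{75}{2} \cdot 4 = 150$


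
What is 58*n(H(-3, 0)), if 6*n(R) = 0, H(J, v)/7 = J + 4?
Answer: 0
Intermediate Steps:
H(J, v) = 28 + 7*J (H(J, v) = 7*(J + 4) = 7*(4 + J) = 28 + 7*J)
n(R) = 0 (n(R) = (1/6)*0 = 0)
58*n(H(-3, 0)) = 58*0 = 0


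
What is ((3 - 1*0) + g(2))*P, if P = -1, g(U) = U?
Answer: -5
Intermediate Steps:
((3 - 1*0) + g(2))*P = ((3 - 1*0) + 2)*(-1) = ((3 + 0) + 2)*(-1) = (3 + 2)*(-1) = 5*(-1) = -5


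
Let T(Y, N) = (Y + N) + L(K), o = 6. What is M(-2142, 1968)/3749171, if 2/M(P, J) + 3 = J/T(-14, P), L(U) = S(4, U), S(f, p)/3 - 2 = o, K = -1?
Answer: -26/191207721 ≈ -1.3598e-7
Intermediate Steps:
S(f, p) = 24 (S(f, p) = 6 + 3*6 = 6 + 18 = 24)
L(U) = 24
T(Y, N) = 24 + N + Y (T(Y, N) = (Y + N) + 24 = (N + Y) + 24 = 24 + N + Y)
M(P, J) = 2/(-3 + J/(10 + P)) (M(P, J) = 2/(-3 + J/(24 + P - 14)) = 2/(-3 + J/(10 + P)))
M(-2142, 1968)/3749171 = (2*(10 - 2142)/(-30 + 1968 - 3*(-2142)))/3749171 = (2*(-2132)/(-30 + 1968 + 6426))*(1/3749171) = (2*(-2132)/8364)*(1/3749171) = (2*(1/8364)*(-2132))*(1/3749171) = -26/51*1/3749171 = -26/191207721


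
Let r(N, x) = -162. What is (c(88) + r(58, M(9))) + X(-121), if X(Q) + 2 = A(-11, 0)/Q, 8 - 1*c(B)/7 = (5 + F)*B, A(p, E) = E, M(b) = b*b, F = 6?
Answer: -6884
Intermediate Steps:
M(b) = b²
c(B) = 56 - 77*B (c(B) = 56 - 7*(5 + 6)*B = 56 - 77*B)
X(Q) = -2 (X(Q) = -2 + 0/Q = -2 + 0 = -2)
(c(88) + r(58, M(9))) + X(-121) = ((56 - 77*88) - 162) - 2 = ((56 - 6776) - 162) - 2 = (-6720 - 162) - 2 = -6882 - 2 = -6884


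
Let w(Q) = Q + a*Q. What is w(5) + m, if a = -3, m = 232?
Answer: 222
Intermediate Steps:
w(Q) = -2*Q (w(Q) = Q - 3*Q = -2*Q)
w(5) + m = -2*5 + 232 = -10 + 232 = 222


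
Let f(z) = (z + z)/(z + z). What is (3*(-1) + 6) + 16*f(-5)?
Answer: 19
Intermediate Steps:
f(z) = 1 (f(z) = (2*z)/((2*z)) = (2*z)*(1/(2*z)) = 1)
(3*(-1) + 6) + 16*f(-5) = (3*(-1) + 6) + 16*1 = (-3 + 6) + 16 = 3 + 16 = 19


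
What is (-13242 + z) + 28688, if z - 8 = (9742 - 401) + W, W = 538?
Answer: 25333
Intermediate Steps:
z = 9887 (z = 8 + ((9742 - 401) + 538) = 8 + (9341 + 538) = 8 + 9879 = 9887)
(-13242 + z) + 28688 = (-13242 + 9887) + 28688 = -3355 + 28688 = 25333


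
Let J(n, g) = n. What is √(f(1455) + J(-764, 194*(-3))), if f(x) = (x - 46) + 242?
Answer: √887 ≈ 29.783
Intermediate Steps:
f(x) = 196 + x (f(x) = (-46 + x) + 242 = 196 + x)
√(f(1455) + J(-764, 194*(-3))) = √((196 + 1455) - 764) = √(1651 - 764) = √887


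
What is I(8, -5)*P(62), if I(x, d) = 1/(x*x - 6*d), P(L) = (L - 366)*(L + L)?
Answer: -18848/47 ≈ -401.02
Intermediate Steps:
P(L) = 2*L*(-366 + L) (P(L) = (-366 + L)*(2*L) = 2*L*(-366 + L))
I(x, d) = 1/(x**2 - 6*d)
I(8, -5)*P(62) = (2*62*(-366 + 62))/(8**2 - 6*(-5)) = (2*62*(-304))/(64 + 30) = -37696/94 = (1/94)*(-37696) = -18848/47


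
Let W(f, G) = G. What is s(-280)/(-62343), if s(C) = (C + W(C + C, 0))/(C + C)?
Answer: -1/124686 ≈ -8.0201e-6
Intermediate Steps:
s(C) = 1/2 (s(C) = (C + 0)/(C + C) = C/((2*C)) = C*(1/(2*C)) = 1/2)
s(-280)/(-62343) = (1/2)/(-62343) = (1/2)*(-1/62343) = -1/124686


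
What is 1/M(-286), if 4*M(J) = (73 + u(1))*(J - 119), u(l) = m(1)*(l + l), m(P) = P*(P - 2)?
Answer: -4/28755 ≈ -0.00013911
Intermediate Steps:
m(P) = P*(-2 + P)
u(l) = -2*l (u(l) = (1*(-2 + 1))*(l + l) = (1*(-1))*(2*l) = -2*l)
M(J) = -8449/4 + 71*J/4 (M(J) = ((73 - 2*1)*(J - 119))/4 = ((73 - 2)*(-119 + J))/4 = (71*(-119 + J))/4 = (-8449 + 71*J)/4 = -8449/4 + 71*J/4)
1/M(-286) = 1/(-8449/4 + (71/4)*(-286)) = 1/(-8449/4 - 10153/2) = 1/(-28755/4) = -4/28755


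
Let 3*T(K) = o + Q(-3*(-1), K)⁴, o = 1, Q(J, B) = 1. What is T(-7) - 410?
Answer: -1228/3 ≈ -409.33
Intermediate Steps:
T(K) = ⅔ (T(K) = (1 + 1⁴)/3 = (1 + 1)/3 = (⅓)*2 = ⅔)
T(-7) - 410 = ⅔ - 410 = -1228/3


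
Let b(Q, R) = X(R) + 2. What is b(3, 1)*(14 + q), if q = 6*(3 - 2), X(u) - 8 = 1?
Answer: 220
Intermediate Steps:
X(u) = 9 (X(u) = 8 + 1 = 9)
q = 6 (q = 6*1 = 6)
b(Q, R) = 11 (b(Q, R) = 9 + 2 = 11)
b(3, 1)*(14 + q) = 11*(14 + 6) = 11*20 = 220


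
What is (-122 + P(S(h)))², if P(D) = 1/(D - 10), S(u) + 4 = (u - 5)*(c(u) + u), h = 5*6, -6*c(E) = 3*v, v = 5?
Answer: 27005006224/1814409 ≈ 14884.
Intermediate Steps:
c(E) = -5/2
h = 30
S(u) = -4 + (-5 + u)*(-5/2 + u) (S(u) = -4 + (u - 5)*(-5/2 + u) = -4 + (-5 + u)*(-5/2 + u))
P(D) = 1/(-10 + D)
(-122 + P(S(h)))² = (-122 + 1/(-10 + (17/2 + 30² - 15/2*30)))² = (-122 + 1/(-10 + (17/2 + 900 - 225)))² = (-122 + 1/(-10 + 1367/2))² = (-122 + 1/(1347/2))² = (-122 + 2/1347)² = (-164332/1347)² = 27005006224/1814409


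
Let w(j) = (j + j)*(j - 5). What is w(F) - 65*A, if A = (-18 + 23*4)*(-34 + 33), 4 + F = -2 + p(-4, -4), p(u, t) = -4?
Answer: 5110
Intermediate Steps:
F = -10 (F = -4 + (-2 - 4) = -4 - 6 = -10)
A = -74 (A = (-18 + 92)*(-1) = 74*(-1) = -74)
w(j) = 2*j*(-5 + j) (w(j) = (2*j)*(-5 + j) = 2*j*(-5 + j))
w(F) - 65*A = 2*(-10)*(-5 - 10) - 65*(-74) = 2*(-10)*(-15) + 4810 = 300 + 4810 = 5110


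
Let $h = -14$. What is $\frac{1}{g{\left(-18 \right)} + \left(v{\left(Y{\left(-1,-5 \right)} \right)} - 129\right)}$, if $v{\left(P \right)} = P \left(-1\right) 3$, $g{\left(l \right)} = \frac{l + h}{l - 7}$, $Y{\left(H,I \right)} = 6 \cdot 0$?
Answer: $- \frac{25}{3193} \approx -0.0078296$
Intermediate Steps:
$Y{\left(H,I \right)} = 0$
$g{\left(l \right)} = \frac{-14 + l}{-7 + l}$ ($g{\left(l \right)} = \frac{l - 14}{l - 7} = \frac{-14 + l}{-7 + l}$)
$v{\left(P \right)} = - 3 P$ ($v{\left(P \right)} = - P 3 = - 3 P$)
$\frac{1}{g{\left(-18 \right)} + \left(v{\left(Y{\left(-1,-5 \right)} \right)} - 129\right)} = \frac{1}{\frac{-14 - 18}{-7 - 18} - 129} = \frac{1}{\frac{1}{-25} \left(-32\right) + \left(0 - 129\right)} = \frac{1}{\left(- \frac{1}{25}\right) \left(-32\right) - 129} = \frac{1}{\frac{32}{25} - 129} = \frac{1}{- \frac{3193}{25}} = - \frac{25}{3193}$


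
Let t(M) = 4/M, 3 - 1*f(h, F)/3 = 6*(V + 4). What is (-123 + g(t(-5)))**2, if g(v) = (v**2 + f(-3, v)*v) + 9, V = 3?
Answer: 244036/625 ≈ 390.46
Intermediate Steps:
f(h, F) = -117 (f(h, F) = 9 - 18*(3 + 4) = 9 - 18*7 = 9 - 3*42 = 9 - 126 = -117)
g(v) = 9 + v**2 - 117*v (g(v) = (v**2 - 117*v) + 9 = 9 + v**2 - 117*v)
(-123 + g(t(-5)))**2 = (-123 + (9 + (4/(-5))**2 - 468/(-5)))**2 = (-123 + (9 + (4*(-1/5))**2 - 468*(-1)/5))**2 = (-123 + (9 + (-4/5)**2 - 117*(-4/5)))**2 = (-123 + (9 + 16/25 + 468/5))**2 = (-123 + 2581/25)**2 = (-494/25)**2 = 244036/625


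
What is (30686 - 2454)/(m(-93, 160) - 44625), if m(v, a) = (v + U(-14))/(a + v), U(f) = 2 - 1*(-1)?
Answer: -1891544/2989965 ≈ -0.63263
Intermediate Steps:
U(f) = 3 (U(f) = 2 + 1 = 3)
m(v, a) = (3 + v)/(a + v) (m(v, a) = (v + 3)/(a + v) = (3 + v)/(a + v))
(30686 - 2454)/(m(-93, 160) - 44625) = (30686 - 2454)/((3 - 93)/(160 - 93) - 44625) = 28232/(-90/67 - 44625) = 28232/(-2989965/67) = 28232*(-67/2989965) = -1891544/2989965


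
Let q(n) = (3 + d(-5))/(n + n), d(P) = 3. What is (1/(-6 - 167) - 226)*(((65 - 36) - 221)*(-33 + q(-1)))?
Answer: -270252288/173 ≈ -1.5622e+6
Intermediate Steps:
q(n) = 3/n (q(n) = (3 + 3)/(n + n) = 6/((2*n)) = 6*(1/(2*n)) = 3/n)
(1/(-6 - 167) - 226)*(((65 - 36) - 221)*(-33 + q(-1))) = (1/(-6 - 167) - 226)*(((65 - 36) - 221)*(-33 + 3/(-1))) = (1/(-173) - 226)*((29 - 221)*(-33 + 3*(-1))) = (-1/173 - 226)*(-192*(-33 - 3)) = -(-7507008)*(-36)/173 = -39099/173*6912 = -270252288/173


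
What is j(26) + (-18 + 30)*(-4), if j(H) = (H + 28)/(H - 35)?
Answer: -54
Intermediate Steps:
j(H) = (28 + H)/(-35 + H)
j(26) + (-18 + 30)*(-4) = (28 + 26)/(-35 + 26) + (-18 + 30)*(-4) = 54/(-9) + 12*(-4) = -⅑*54 - 48 = -6 - 48 = -54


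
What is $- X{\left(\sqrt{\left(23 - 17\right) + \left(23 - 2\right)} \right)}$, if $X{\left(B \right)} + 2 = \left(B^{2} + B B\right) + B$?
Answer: $-52 - 3 \sqrt{3} \approx -57.196$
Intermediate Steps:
$X{\left(B \right)} = -2 + B + 2 B^{2}$ ($X{\left(B \right)} = -2 + \left(\left(B^{2} + B B\right) + B\right) = -2 + \left(\left(B^{2} + B^{2}\right) + B\right) = -2 + \left(2 B^{2} + B\right) = -2 + \left(B + 2 B^{2}\right) = -2 + B + 2 B^{2}$)
$- X{\left(\sqrt{\left(23 - 17\right) + \left(23 - 2\right)} \right)} = - (-2 + \sqrt{\left(23 - 17\right) + \left(23 - 2\right)} + 2 \left(\sqrt{\left(23 - 17\right) + \left(23 - 2\right)}\right)^{2}) = - (-2 + \sqrt{\left(23 - 17\right) + 21} + 2 \left(\sqrt{\left(23 - 17\right) + 21}\right)^{2}) = - (-2 + \sqrt{6 + 21} + 2 \left(\sqrt{6 + 21}\right)^{2}) = - (-2 + \sqrt{27} + 2 \left(\sqrt{27}\right)^{2}) = - (-2 + 3 \sqrt{3} + 2 \left(3 \sqrt{3}\right)^{2}) = - (-2 + 3 \sqrt{3} + 2 \cdot 27) = - (-2 + 3 \sqrt{3} + 54) = - (52 + 3 \sqrt{3}) = -52 - 3 \sqrt{3}$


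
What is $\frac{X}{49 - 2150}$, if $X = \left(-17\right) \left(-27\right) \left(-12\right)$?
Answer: $\frac{5508}{2101} \approx 2.6216$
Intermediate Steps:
$X = -5508$ ($X = 459 \left(-12\right) = -5508$)
$\frac{X}{49 - 2150} = - \frac{5508}{49 - 2150} = - \frac{5508}{-2101} = \left(-5508\right) \left(- \frac{1}{2101}\right) = \frac{5508}{2101}$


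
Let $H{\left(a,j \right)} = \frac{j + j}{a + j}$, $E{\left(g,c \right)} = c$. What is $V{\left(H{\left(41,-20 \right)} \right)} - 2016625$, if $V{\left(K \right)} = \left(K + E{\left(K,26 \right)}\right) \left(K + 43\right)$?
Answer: $- \frac{888894947}{441} \approx -2.0156 \cdot 10^{6}$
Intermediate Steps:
$H{\left(a,j \right)} = \frac{2 j}{a + j}$
$V{\left(K \right)} = \left(26 + K\right) \left(43 + K\right)$ ($V{\left(K \right)} = \left(K + 26\right) \left(K + 43\right) = \left(26 + K\right) \left(43 + K\right)$)
$V{\left(H{\left(41,-20 \right)} \right)} - 2016625 = \left(1118 + \left(2 \left(-20\right) \frac{1}{41 - 20}\right)^{2} + 69 \cdot 2 \left(-20\right) \frac{1}{41 - 20}\right) - 2016625 = \left(1118 + \left(2 \left(-20\right) \frac{1}{21}\right)^{2} + 69 \cdot 2 \left(-20\right) \frac{1}{21}\right) - 2016625 = \left(1118 + \left(- \frac{40}{21}\right)^{2} + 69 \left(- \frac{40}{21}\right)\right) - 2016625 = \left(1118 + \frac{1600}{441} - \frac{920}{7}\right) - 2016625 = \frac{436678}{441} - 2016625 = - \frac{888894947}{441}$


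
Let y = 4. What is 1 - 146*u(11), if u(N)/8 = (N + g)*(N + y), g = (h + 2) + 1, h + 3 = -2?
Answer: -157679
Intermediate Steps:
h = -5 (h = -3 - 2 = -5)
g = -2 (g = (-5 + 2) + 1 = -3 + 1 = -2)
u(N) = 8*(-2 + N)*(4 + N) (u(N) = 8*((N - 2)*(N + 4)) = 8*((-2 + N)*(4 + N)) = 8*(-2 + N)*(4 + N))
1 - 146*u(11) = 1 - 146*(-64 + 8*11² + 16*11) = 1 - 146*(-64 + 8*121 + 176) = 1 - 146*(-64 + 968 + 176) = 1 - 146*1080 = 1 - 157680 = -157679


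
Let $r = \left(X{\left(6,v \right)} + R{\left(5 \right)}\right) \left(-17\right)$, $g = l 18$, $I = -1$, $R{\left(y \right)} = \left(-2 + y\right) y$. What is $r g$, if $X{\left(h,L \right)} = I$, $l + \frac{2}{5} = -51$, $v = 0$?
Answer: $\frac{1100988}{5} \approx 2.202 \cdot 10^{5}$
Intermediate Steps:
$l = - \frac{257}{5}$ ($l = - \frac{2}{5} - 51 = - \frac{257}{5} \approx -51.4$)
$R{\left(y \right)} = y \left(-2 + y\right)$
$X{\left(h,L \right)} = -1$
$g = - \frac{4626}{5}$ ($g = \left(- \frac{257}{5}\right) 18 = - \frac{4626}{5} \approx -925.2$)
$r = -238$ ($r = \left(-1 + 5 \left(-2 + 5\right)\right) \left(-17\right) = \left(-1 + 5 \cdot 3\right) \left(-17\right) = \left(-1 + 15\right) \left(-17\right) = 14 \left(-17\right) = -238$)
$r g = \left(-238\right) \left(- \frac{4626}{5}\right) = \frac{1100988}{5}$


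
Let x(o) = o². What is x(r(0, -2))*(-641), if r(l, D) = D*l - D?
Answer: -2564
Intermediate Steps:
r(l, D) = -D + D*l
x(r(0, -2))*(-641) = (-2*(-1 + 0))²*(-641) = (-2*(-1))²*(-641) = 2²*(-641) = 4*(-641) = -2564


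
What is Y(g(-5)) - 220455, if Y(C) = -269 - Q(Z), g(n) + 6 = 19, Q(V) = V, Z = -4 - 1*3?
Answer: -220717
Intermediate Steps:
Z = -7 (Z = -4 - 3 = -7)
g(n) = 13 (g(n) = -6 + 19 = 13)
Y(C) = -262 (Y(C) = -269 - 1*(-7) = -269 + 7 = -262)
Y(g(-5)) - 220455 = -262 - 220455 = -220717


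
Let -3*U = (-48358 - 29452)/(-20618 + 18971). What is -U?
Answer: 77810/4941 ≈ 15.748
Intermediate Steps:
U = -77810/4941 (U = -(-48358 - 29452)/(3*(-20618 + 18971)) = -(-77810)/(3*(-1647)) = -(-77810)*(-1)/(3*1647) = -1/3*77810/1647 = -77810/4941 ≈ -15.748)
-U = -1*(-77810/4941) = 77810/4941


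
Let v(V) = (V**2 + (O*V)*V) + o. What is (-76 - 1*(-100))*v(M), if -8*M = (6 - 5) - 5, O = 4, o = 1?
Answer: 54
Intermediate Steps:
M = 1/2 (M = -((6 - 5) - 5)/8 = -(1 - 5)/8 = -1/8*(-4) = 1/2 ≈ 0.50000)
v(V) = 1 + 5*V**2 (v(V) = (V**2 + (4*V)*V) + 1 = (V**2 + 4*V**2) + 1 = 5*V**2 + 1 = 1 + 5*V**2)
(-76 - 1*(-100))*v(M) = (-76 - 1*(-100))*(1 + 5*(1/2)**2) = (-76 + 100)*(1 + 5*(1/4)) = 24*(1 + 5/4) = 24*(9/4) = 54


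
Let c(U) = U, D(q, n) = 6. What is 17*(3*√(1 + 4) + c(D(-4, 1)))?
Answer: 102 + 51*√5 ≈ 216.04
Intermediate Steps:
17*(3*√(1 + 4) + c(D(-4, 1))) = 17*(3*√(1 + 4) + 6) = 17*(3*√5 + 6) = 17*(6 + 3*√5) = 102 + 51*√5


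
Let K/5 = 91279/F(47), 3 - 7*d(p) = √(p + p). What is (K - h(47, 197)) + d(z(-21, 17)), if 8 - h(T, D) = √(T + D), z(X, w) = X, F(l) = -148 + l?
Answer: -3200118/707 + 2*√61 - I*√42/7 ≈ -4510.7 - 0.92582*I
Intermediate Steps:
h(T, D) = 8 - √(D + T) (h(T, D) = 8 - √(T + D) = 8 - √(D + T))
d(p) = 3/7 - √2*√p/7 (d(p) = 3/7 - √(p + p)/7 = 3/7 - √2*√p/7)
K = -456395/101 (K = 5*(91279/(-148 + 47)) = 5*(91279/(-101)) = 5*(91279*(-1/101)) = 5*(-91279/101) = -456395/101 ≈ -4518.8)
(K - h(47, 197)) + d(z(-21, 17)) = (-456395/101 - (8 - √(197 + 47))) + (3/7 - √2*√(-21)/7) = (-456395/101 - (8 - √244)) + (3/7 - √2*I*√21/7) = (-456395/101 - (8 - 2*√61)) + (3/7 - I*√42/7) = (-456395/101 + (-8 + 2*√61)) + (3/7 - I*√42/7) = (-457203/101 + 2*√61) + (3/7 - I*√42/7) = -3200118/707 + 2*√61 - I*√42/7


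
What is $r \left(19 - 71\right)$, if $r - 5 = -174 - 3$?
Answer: $8944$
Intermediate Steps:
$r = -172$ ($r = 5 - 177 = -172$)
$r \left(19 - 71\right) = - 172 \left(19 - 71\right) = \left(-172\right) \left(-52\right) = 8944$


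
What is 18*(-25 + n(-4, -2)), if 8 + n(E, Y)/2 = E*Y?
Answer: -450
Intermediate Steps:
n(E, Y) = -16 + 2*E*Y (n(E, Y) = -16 + 2*(E*Y) = -16 + 2*E*Y)
18*(-25 + n(-4, -2)) = 18*(-25 + (-16 + 2*(-4)*(-2))) = 18*(-25 + (-16 + 16)) = 18*(-25 + 0) = 18*(-25) = -450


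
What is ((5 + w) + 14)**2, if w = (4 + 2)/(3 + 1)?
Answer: 1681/4 ≈ 420.25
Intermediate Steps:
w = 3/2 (w = 6/4 = 6*(1/4) = 3/2 ≈ 1.5000)
((5 + w) + 14)**2 = ((5 + 3/2) + 14)**2 = (13/2 + 14)**2 = (41/2)**2 = 1681/4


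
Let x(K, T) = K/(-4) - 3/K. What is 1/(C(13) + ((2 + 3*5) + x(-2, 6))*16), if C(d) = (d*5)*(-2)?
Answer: 1/174 ≈ 0.0057471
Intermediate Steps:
x(K, T) = -3/K - K/4 (x(K, T) = K*(-1/4) - 3/K = -K/4 - 3/K = -3/K - K/4)
C(d) = -10*d (C(d) = (5*d)*(-2) = -10*d)
1/(C(13) + ((2 + 3*5) + x(-2, 6))*16) = 1/(-10*13 + ((2 + 3*5) + (-3/(-2) - 1/4*(-2)))*16) = 1/(-130 + ((2 + 15) + (-3*(-1/2) + 1/2))*16) = 1/(-130 + (17 + (3/2 + 1/2))*16) = 1/(-130 + (17 + 2)*16) = 1/(-130 + 19*16) = 1/(-130 + 304) = 1/174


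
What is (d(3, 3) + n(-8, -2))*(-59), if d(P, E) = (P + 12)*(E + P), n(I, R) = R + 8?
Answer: -5664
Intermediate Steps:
n(I, R) = 8 + R
d(P, E) = (12 + P)*(E + P)
(d(3, 3) + n(-8, -2))*(-59) = ((3² + 12*3 + 12*3 + 3*3) + (8 - 2))*(-59) = ((9 + 36 + 36 + 9) + 6)*(-59) = (90 + 6)*(-59) = 96*(-59) = -5664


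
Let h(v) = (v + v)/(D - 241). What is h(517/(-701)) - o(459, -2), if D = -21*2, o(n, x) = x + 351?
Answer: -69234633/198383 ≈ -348.99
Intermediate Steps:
o(n, x) = 351 + x
D = -42
h(v) = -2*v/283 (h(v) = (v + v)/(-42 - 241) = (2*v)/(-283) = (2*v)*(-1/283) = -2*v/283)
h(517/(-701)) - o(459, -2) = -1034/(283*(-701)) - (351 - 2) = -1034*(-1)/(283*701) - 1*349 = -2/283*(-517/701) - 349 = 1034/198383 - 349 = -69234633/198383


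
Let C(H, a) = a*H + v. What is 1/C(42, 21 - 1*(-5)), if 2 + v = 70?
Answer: 1/1160 ≈ 0.00086207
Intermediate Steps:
v = 68 (v = -2 + 70 = 68)
C(H, a) = 68 + H*a (C(H, a) = a*H + 68 = H*a + 68 = 68 + H*a)
1/C(42, 21 - 1*(-5)) = 1/(68 + 42*(21 - 1*(-5))) = 1/(68 + 42*(21 + 5)) = 1/(68 + 42*26) = 1/(68 + 1092) = 1/1160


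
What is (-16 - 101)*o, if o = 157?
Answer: -18369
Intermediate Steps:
(-16 - 101)*o = (-16 - 101)*157 = -117*157 = -18369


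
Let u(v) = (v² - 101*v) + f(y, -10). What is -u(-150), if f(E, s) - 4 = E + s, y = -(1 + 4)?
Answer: -37639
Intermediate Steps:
y = -5 (y = -1*5 = -5)
f(E, s) = 4 + E + s (f(E, s) = 4 + (E + s) = 4 + E + s)
u(v) = -11 + v² - 101*v (u(v) = (v² - 101*v) + (4 - 5 - 10) = (v² - 101*v) - 11 = -11 + v² - 101*v)
-u(-150) = -(-11 + (-150)² - 101*(-150)) = -(-11 + 22500 + 15150) = -1*37639 = -37639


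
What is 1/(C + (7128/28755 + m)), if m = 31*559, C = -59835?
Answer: -355/15089542 ≈ -2.3526e-5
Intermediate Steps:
m = 17329
1/(C + (7128/28755 + m)) = 1/(-59835 + (7128/28755 + 17329)) = 1/(-59835 + (7128*(1/28755) + 17329)) = 1/(-59835 + (88/355 + 17329)) = 1/(-59835 + 6151883/355) = 1/(-15089542/355) = -355/15089542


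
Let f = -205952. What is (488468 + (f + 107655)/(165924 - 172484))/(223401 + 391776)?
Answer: 1068149459/1345187040 ≈ 0.79405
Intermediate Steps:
(488468 + (f + 107655)/(165924 - 172484))/(223401 + 391776) = (488468 + (-205952 + 107655)/(165924 - 172484))/(223401 + 391776) = (488468 - 98297/(-6560))/615177 = (488468 - 98297*(-1/6560))*(1/615177) = (488468 + 98297/6560)*(1/615177) = (3204448377/6560)*(1/615177) = 1068149459/1345187040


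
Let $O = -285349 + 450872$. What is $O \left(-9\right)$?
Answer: $-1489707$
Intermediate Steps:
$O = 165523$
$O \left(-9\right) = 165523 \left(-9\right) = -1489707$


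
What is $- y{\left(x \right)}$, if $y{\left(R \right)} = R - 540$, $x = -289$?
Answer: $829$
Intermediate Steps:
$y{\left(R \right)} = -540 + R$
$- y{\left(x \right)} = - (-540 - 289) = \left(-1\right) \left(-829\right) = 829$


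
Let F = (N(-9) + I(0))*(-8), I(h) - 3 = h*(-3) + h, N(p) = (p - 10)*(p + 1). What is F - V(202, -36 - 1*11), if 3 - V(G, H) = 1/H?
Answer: -58422/47 ≈ -1243.0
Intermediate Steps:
N(p) = (1 + p)*(-10 + p) (N(p) = (-10 + p)*(1 + p) = (1 + p)*(-10 + p))
V(G, H) = 3 - 1/H
I(h) = 3 - 2*h (I(h) = 3 + (h*(-3) + h) = 3 + (-3*h + h) = 3 - 2*h)
F = -1240 (F = ((-10 + (-9)² - 9*(-9)) + (3 - 2*0))*(-8) = ((-10 + 81 + 81) + (3 + 0))*(-8) = (152 + 3)*(-8) = 155*(-8) = -1240)
F - V(202, -36 - 1*11) = -1240 - (3 - 1/(-36 - 1*11)) = -1240 - (3 - 1/(-36 - 11)) = -1240 - (3 - 1/(-47)) = -1240 - (3 - 1*(-1/47)) = -1240 - (3 + 1/47) = -1240 - 1*142/47 = -1240 - 142/47 = -58422/47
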